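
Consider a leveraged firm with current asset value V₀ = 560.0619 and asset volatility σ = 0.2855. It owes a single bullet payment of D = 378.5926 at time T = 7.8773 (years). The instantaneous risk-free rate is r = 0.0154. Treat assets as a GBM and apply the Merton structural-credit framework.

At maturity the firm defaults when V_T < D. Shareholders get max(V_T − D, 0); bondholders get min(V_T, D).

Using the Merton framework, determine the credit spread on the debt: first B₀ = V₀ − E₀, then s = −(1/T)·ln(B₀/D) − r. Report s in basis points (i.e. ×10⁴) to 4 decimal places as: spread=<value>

spread=216.1135

Apply the equity-as-call identities (strike 378.5926, horizon 7.8773 years):
d₁ = [ln(V₀/D) + (r + σ²/2)T] / (σ√T)
   = [ln(560.0619/378.5926) + (0.0154 + 0.5·0.2855²)·7.8773] / (0.2855·√7.8773)
   = [0.391587 + 0.442351] / 0.801299 = 1.040731
d₂ = d₁ − σ√T = 1.040731 − 0.801299 = 0.239432
N(d₁) = 0.851000,  N(d₂) = 0.594615,  e^(−rT) = 0.885759
E₀ = V₀·N(d₁) − D·e^(−rT)·N(d₂)
   = 560.0619·0.851000 − 378.5926·0.885759·0.594615 = 277.213458
B₀ = V₀ − E₀ = 560.0619 − 277.213458 = 282.848442
spread = −(1/T)·ln(B₀/D) − r = −(1/7.8773)·ln(282.848442/378.5926) − 0.0154 = 0.02161135
in basis points: 0.02161135 × 10⁴ = 216.1135 bp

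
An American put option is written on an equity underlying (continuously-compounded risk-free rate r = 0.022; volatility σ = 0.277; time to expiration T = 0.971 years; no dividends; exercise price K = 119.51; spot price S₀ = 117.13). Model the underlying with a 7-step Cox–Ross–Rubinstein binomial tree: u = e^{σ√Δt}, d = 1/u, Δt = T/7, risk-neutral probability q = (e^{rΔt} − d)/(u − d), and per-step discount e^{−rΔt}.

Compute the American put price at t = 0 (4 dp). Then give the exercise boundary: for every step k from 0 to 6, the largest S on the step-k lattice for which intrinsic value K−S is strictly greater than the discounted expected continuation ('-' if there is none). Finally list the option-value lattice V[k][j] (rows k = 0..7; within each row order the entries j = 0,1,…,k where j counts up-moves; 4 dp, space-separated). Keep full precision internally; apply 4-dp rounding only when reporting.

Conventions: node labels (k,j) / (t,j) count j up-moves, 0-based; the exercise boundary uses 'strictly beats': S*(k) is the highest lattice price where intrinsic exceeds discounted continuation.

params: Δt=0.13871 u=1.10868 d=0.90198 q=0.48902 e^(-rΔt)=0.99695
t_7 payoffs: 62.6202 49.5831 33.5585 13.8615 0.0000 0.0000 0.0000 0.0000
t_6: node(6,0) S=63.0724 payoff=56.4376 vs cont=56.0735 → 56.4376 [stop]  node(6,1) S=77.5263 payoff=41.9837 vs cont=41.6196 → 41.9837 [stop]  node(6,2) S=95.2925 payoff=24.2175 vs cont=23.8534 → 24.2175 [stop]  node(6,3) S=117.1300 payoff=2.3800 vs cont=7.0614 → 7.0614 [wait]  node(6,4) S=143.9719 payoff=0.0000 vs cont=0.0000 → 0.0000 [wait]  node(6,5) S=176.9650 payoff=0.0000 vs cont=0.0000 → 0.0000 [wait]  node(6,6) S=217.5189 payoff=0.0000 vs cont=0.0000 → 0.0000 [wait]  ⇒ S*(6)=95.2925
t_5: node(5,0) S=69.9269 payoff=49.5831 vs cont=49.2190 → 49.5831 [stop]  node(5,1) S=85.9515 payoff=33.5585 vs cont=33.1943 → 33.5585 [stop]  node(5,2) S=105.6485 payoff=13.8615 vs cont=15.7797 → 15.7797 [wait]  node(5,3) S=129.8593 payoff=0.0000 vs cont=3.5973 → 3.5973 [wait]  node(5,4) S=159.6183 payoff=0.0000 vs cont=0.0000 → 0.0000 [wait]  node(5,5) S=196.1969 payoff=0.0000 vs cont=0.0000 → 0.0000 [wait]  ⇒ S*(5)=85.9515
t_4: node(4,0) S=77.5263 payoff=41.9837 vs cont=41.6196 → 41.9837 [stop]  node(4,1) S=95.2925 payoff=24.2175 vs cont=24.7885 → 24.7885 [wait]  node(4,2) S=117.1300 payoff=2.3800 vs cont=9.7923 → 9.7923 [wait]  node(4,3) S=143.9719 payoff=0.0000 vs cont=1.8325 → 1.8325 [wait]  node(4,4) S=176.9650 payoff=0.0000 vs cont=0.0000 → 0.0000 [wait]  ⇒ S*(4)=77.5263
t_3: node(3,0) S=85.9515 payoff=33.5585 vs cont=33.4727 → 33.5585 [stop]  node(3,1) S=105.6485 payoff=13.8615 vs cont=17.4019 → 17.4019 [wait]  node(3,2) S=129.8593 payoff=0.0000 vs cont=5.8819 → 5.8819 [wait]  node(3,3) S=159.6183 payoff=0.0000 vs cont=0.9335 → 0.9335 [wait]  ⇒ S*(3)=85.9515
t_2: node(2,0) S=95.2925 payoff=24.2175 vs cont=25.5795 → 25.5795 [wait]  node(2,1) S=117.1300 payoff=2.3800 vs cont=11.7326 → 11.7326 [wait]  node(2,2) S=143.9719 payoff=0.0000 vs cont=3.4515 → 3.4515 [wait]  ⇒ S*(2)=-
t_1: node(1,0) S=105.6485 payoff=13.8615 vs cont=18.7508 → 18.7508 [wait]  node(1,1) S=129.8593 payoff=0.0000 vs cont=7.6596 → 7.6596 [wait]  ⇒ S*(1)=-
t_0: node(0,0) S=117.1300 payoff=2.3800 vs cont=13.2864 → 13.2864 [wait]  ⇒ S*(0)=-

price = 13.2864
boundary = - - - 85.9515 77.5263 85.9515 95.2925
tree:
13.2864
18.7508 7.6596
25.5795 11.7326 3.4515
33.5585 17.4019 5.8819 0.9335
41.9837 24.7885 9.7923 1.8325 0.0000
49.5831 33.5585 15.7797 3.5973 0.0000 0.0000
56.4376 41.9837 24.2175 7.0614 0.0000 0.0000 0.0000
62.6202 49.5831 33.5585 13.8615 0.0000 0.0000 0.0000 0.0000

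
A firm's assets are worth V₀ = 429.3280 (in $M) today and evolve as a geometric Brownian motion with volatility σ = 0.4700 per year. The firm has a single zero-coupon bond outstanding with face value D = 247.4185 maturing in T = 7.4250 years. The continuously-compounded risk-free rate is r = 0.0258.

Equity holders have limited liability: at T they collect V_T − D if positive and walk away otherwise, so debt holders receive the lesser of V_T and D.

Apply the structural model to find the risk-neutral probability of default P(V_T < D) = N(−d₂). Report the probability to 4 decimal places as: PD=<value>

PD=0.5241

With assets at 429.3280 and a single debt payment of 247.4185 at 7.4250 years:
d₁ = [ln(V₀/D) + (r + σ²/2)T] / (σ√T)
   = [ln(429.3280/247.4185) + (0.0258 + 0.5·0.4700²)·7.4250] / (0.4700·√7.4250)
   = [0.551140 + 1.011656] / 1.280696 = 1.220271
d₂ = d₁ − σ√T = 1.220271 − 1.280696 = -0.060425
risk-neutral PD = N(−d₂) = N(0.060425) = 0.524091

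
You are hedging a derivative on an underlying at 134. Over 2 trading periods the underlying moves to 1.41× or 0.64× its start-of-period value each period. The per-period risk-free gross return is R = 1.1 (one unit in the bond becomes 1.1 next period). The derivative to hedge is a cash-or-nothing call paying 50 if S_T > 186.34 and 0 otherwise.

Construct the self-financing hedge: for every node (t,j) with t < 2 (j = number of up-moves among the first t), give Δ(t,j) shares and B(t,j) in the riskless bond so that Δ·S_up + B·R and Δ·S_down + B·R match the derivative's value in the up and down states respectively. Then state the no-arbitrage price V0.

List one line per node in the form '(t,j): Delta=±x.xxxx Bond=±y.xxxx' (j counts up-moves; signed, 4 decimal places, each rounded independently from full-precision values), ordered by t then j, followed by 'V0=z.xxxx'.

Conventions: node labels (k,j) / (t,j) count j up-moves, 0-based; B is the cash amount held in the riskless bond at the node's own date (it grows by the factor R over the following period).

(0,0): Delta=0.2632 Bond=-20.5183
(1,0): Delta=0.0000 Bond=0.0000
(1,1): Delta=0.3437 Bond=-37.7804
V0=14.7475

The replicating-portfolio and risk-neutral prices coincide; use p* = (1.1−0.64)/(1.41−0.64) = 0.5974 for the latter.
At maturity the claim pays: V(2,0)=0.0000, V(2,1)=0.0000, V(2,2)=50.0000
Node (1,0) S=85.7600: V=(p*·0.0000+(1−p*)·0.0000)/1.1=0.0000; Δ=(0.0000−0.0000)/(120.9216−54.8864)=0.0000; B=V−Δ·S=0.0000
Node (1,1) S=188.9400: V=(p*·50.0000+(1−p*)·0.0000)/1.1=27.1547; Δ=(50.0000−0.0000)/(266.4054−120.9216)=0.3437; B=V−Δ·S=-37.7804
Node (0,0) S=134.0000: V=(p*·27.1547+(1−p*)·0.0000)/1.1=14.7475; Δ=(27.1547−0.0000)/(188.9400−85.7600)=0.2632; B=V−Δ·S=-20.5183
As a check, the time-0 holding Δ(0,0)·S0 + B(0,0) comes to 14.7475 — exactly V0.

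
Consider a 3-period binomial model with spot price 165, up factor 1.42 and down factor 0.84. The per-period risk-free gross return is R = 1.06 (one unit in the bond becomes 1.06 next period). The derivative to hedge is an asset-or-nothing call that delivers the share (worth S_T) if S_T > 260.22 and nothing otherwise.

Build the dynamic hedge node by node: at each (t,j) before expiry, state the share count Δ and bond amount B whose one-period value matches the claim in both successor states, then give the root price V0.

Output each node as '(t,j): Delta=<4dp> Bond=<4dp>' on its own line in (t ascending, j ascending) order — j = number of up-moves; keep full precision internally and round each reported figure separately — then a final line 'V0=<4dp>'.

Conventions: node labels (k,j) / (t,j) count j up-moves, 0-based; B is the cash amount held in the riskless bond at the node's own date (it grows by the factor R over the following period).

(0,0): Delta=1.4820 Bond=-160.0195
(1,0): Delta=1.2440 Bond=-136.6388
(1,1): Delta=1.7124 Bond=-223.5908
(2,0): Delta=0.0000 Bond=0.0000
(2,1): Delta=2.4483 Bond=-381.8435
(2,2): Delta=1.0000 Bond=0.0000
V0=84.5127

Arbitrage-free pricing uses the up-move probability p* = (R−d)/(u−d) = 0.3793, discounting each step at R = 1.06.
At maturity the claim pays: V(3,0)=0.0000, V(3,1)=0.0000, V(3,2)=279.4730, V(3,3)=472.4425
Node (2,0) S=116.4240: V=(p*·0.0000+(1−p*)·0.0000)/1.06=0.0000; Δ=(0.0000−0.0000)/(165.3221−97.7962)=0.0000; B=V−Δ·S=0.0000
Node (2,1) S=196.8120: V=(p*·279.4730+(1−p*)·0.0000)/1.06=100.0066; Δ=(279.4730−0.0000)/(279.4730−165.3221)=2.4483; B=V−Δ·S=-381.8435
Node (2,2) S=332.7060: V=(p*·472.4425+(1−p*)·279.4730)/1.06=332.7060; Δ=(472.4425−279.4730)/(472.4425−279.4730)=1.0000; B=V−Δ·S=0.0000
Node (1,0) S=138.6000: V=(p*·100.0066+(1−p*)·0.0000)/1.06=35.7864; Δ=(100.0066−0.0000)/(196.8120−116.4240)=1.2440; B=V−Δ·S=-136.6388
Node (1,1) S=234.3000: V=(p*·332.7060+(1−p*)·100.0066)/1.06=177.6150; Δ=(332.7060−100.0066)/(332.7060−196.8120)=1.7124; B=V−Δ·S=-223.5908
Node (0,0) S=165.0000: V=(p*·177.6150+(1−p*)·35.7864)/1.06=84.5127; Δ=(177.6150−35.7864)/(234.3000−138.6000)=1.4820; B=V−Δ·S=-160.0195
Check: Δ(0,0)·S0 + B(0,0) = 84.5127 = V0.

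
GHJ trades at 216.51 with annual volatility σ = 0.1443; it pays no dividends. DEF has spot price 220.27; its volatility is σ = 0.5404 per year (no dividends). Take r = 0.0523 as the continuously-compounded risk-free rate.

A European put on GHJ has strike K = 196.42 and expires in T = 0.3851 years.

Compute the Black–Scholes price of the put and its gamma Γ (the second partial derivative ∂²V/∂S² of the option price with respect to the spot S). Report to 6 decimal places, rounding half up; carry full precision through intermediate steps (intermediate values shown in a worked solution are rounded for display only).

σ√T = 0.1443·√0.3851 = 0.089547
d₁ = (ln(S/K) + (r+σ²/2)T) / (σ√T) = (ln(216.51/196.42) + (0.0523+0.1443²/2)·0.3851) / 0.089547 = (0.097382 + 0.024150) / 0.089547 = 1.357176
d₂ = d₁ − σ√T = 1.357176 − 0.089547 = 1.267629
e^{−rT} = 0.980061
N(−d₁) = 0.087363,  N(−d₂) = 0.102465
Put price V = K·e^{−rT}·N(−d₂) − S·N(−d₁) = 19.724934 − 18.914887 = 0.810047
φ(d₁) = (1/√(2π))·e^{−d₁²/2} = 0.158833
Γ = φ(d₁) / (S·σ·√T) = 0.008192

price = 0.810047
Γ = 0.008192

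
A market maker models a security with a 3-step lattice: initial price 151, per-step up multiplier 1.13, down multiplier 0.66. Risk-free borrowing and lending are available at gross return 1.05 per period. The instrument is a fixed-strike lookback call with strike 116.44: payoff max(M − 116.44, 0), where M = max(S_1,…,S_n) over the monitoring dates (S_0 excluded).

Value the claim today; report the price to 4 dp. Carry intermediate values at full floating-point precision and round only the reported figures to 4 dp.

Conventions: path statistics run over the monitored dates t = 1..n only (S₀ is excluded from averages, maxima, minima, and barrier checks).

Set p* = 0.8298 (from d < R < u); the path-dependent value is the discounted p*-expectation over all price paths.
Enumerate all 2^3 = 8 price paths (U = up ×1.13, D = down ×0.66); each path with k up-moves has probability p*^k·(1−p*)^(3−k).
DDD: M=99.6600, payoff=0.0000, prob=0.004931
UDD: M=170.6300, payoff=54.1900, prob=0.024041
DUD: M=112.6158, payoff=0.0000, prob=0.024041
UUD: M=192.8119, payoff=76.3719, prob=0.117199
DDU: M=99.6600, payoff=0.0000, prob=0.024041
UDU: M=170.6300, payoff=54.1900, prob=0.117199
DUU: M=127.2559, payoff=10.8159, prob=0.117199
UUU: M=217.8774, payoff=101.4374, prob=0.571347
Price = Σ prob·payoff / R^3 = 75.828195 / 1.157625 = 65.5032

price = 65.5032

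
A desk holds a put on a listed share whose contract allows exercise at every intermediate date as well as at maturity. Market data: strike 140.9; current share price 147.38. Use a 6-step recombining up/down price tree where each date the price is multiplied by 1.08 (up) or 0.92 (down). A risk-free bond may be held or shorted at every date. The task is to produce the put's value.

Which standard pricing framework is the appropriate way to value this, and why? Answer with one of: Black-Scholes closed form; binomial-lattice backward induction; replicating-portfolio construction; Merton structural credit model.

framework: binomial-lattice backward induction

Key observation: the defining feature is the embedded early-exercise option across 6 discrete dates on the spot-147.38 tree; pricing the strike-140.9 put means working backward with an exercise test at every node.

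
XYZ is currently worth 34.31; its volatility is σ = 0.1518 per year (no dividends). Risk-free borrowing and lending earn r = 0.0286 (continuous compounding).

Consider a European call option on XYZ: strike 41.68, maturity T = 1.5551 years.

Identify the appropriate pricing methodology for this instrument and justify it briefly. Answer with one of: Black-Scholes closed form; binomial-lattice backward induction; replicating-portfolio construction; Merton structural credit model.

Key observation: the instrument is a plain European call (strike 41.68) on a lognormal asset; the exact continuous-time formula applies directly.

framework: Black-Scholes closed form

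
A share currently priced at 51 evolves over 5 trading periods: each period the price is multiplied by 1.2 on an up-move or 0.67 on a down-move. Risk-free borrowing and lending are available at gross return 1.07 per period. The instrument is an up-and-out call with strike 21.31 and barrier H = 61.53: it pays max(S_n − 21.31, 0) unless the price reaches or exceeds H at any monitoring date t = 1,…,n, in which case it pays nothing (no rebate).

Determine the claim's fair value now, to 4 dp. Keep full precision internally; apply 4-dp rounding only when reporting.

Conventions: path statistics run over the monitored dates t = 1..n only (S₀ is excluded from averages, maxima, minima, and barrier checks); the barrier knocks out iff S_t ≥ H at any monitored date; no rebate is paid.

price = 2.3978

Set p* = 0.7547 (from d < R < u); the path-dependent value is the discounted p*-expectation over all price paths.
Enumerate all 2^5 = 32 price paths (U = up ×1.2, D = down ×0.67); each path with k up-moves has probability p*^k·(1−p*)^(5−k).
DDDDD: M=34.1700, payoff=0.0000, prob=0.000888
UDDDD: M=61.2000, payoff=0.0000, prob=0.002732
DUDDD: M=41.0040, payoff=0.0000, prob=0.002732
UUDDD: M=73.4400, payoff=0.0000, prob=0.008406
DDUDD: M=34.1700, payoff=0.0000, prob=0.002732
UDUDD: M=61.2000, payoff=0.7780, prob=0.008406
DUUDD: M=49.2048, payoff=0.7780, prob=0.008406
UUUDD: M=88.1280, payoff=0.0000, prob=0.025864
DDDUD: M=34.1700, payoff=0.0000, prob=0.002732
UDDUD: M=61.2000, payoff=0.7780, prob=0.008406
DUDUD: M=41.0040, payoff=0.7780, prob=0.008406
UUDUD: M=73.4400, payoff=0.0000, prob=0.025864
DDUUD: M=34.1700, payoff=0.7780, prob=0.008406
UDUUD: M=61.2000, payoff=18.2507, prob=0.025864
DUUUD: M=59.0458, payoff=18.2507, prob=0.025864
UUUUD: M=105.7536, payoff=0.0000, prob=0.079580
DDDDU: M=34.1700, payoff=0.0000, prob=0.002732
UDDDU: M=61.2000, payoff=0.7780, prob=0.008406
DUDDU: M=41.0040, payoff=0.7780, prob=0.008406
UUDDU: M=73.4400, payoff=0.0000, prob=0.025864
DDUDU: M=34.1700, payoff=0.7780, prob=0.008406
UDUDU: M=61.2000, payoff=18.2507, prob=0.025864
DUUDU: M=49.2048, payoff=18.2507, prob=0.025864
UUUDU: M=88.1280, payoff=0.0000, prob=0.079580
DDDUU: M=34.1700, payoff=0.7780, prob=0.008406
UDDUU: M=61.2000, payoff=18.2507, prob=0.025864
DUDUU: M=41.0040, payoff=18.2507, prob=0.025864
UUDUU: M=73.4400, payoff=0.0000, prob=0.079580
DDUUU: M=39.5607, payoff=18.2507, prob=0.025864
UDUUU: M=70.8549, payoff=0.0000, prob=0.079580
DUUUU: M=70.8549, payoff=0.0000, prob=0.079580
UUUUU: M=126.9043, payoff=0.0000, prob=0.244862
Price = Σ prob·payoff / R^5 = 3.363041 / 1.402552 = 2.3978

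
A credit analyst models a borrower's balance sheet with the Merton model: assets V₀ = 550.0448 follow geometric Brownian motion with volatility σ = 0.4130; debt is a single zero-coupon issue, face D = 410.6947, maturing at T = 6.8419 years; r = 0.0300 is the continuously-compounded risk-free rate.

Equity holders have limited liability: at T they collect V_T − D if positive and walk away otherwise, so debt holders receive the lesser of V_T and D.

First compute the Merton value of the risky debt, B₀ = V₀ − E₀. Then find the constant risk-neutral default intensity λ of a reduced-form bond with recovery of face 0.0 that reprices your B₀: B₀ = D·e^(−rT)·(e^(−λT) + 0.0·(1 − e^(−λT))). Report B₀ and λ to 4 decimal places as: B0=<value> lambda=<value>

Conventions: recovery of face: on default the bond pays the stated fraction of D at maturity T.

B0=243.8084 lambda=0.0462

Work the structural quantities from V₀ = 550.0448 against face 410.6947:
d₁ = [ln(V₀/D) + (r + σ²/2)T] / (σ√T)
   = [ln(550.0448/410.6947) + (0.0300 + 0.5·0.4130²)·6.8419] / (0.4130·√6.8419)
   = [0.292150 + 0.788765] / 1.080285 = 1.000583
d₂ = d₁ − σ√T = 1.000583 − 1.080285 = -0.079702
N(d₁) = 0.841486,  N(d₂) = 0.468237,  e^(−rT) = 0.814438
E₀ = V₀·N(d₁) − D·e^(−rT)·N(d₂)
   = 550.0448·0.841486 − 410.6947·0.814438·0.468237 = 306.236429
B₀ = V₀ − E₀ = 550.0448 − 306.236429 = 243.808371
e^(−λT) = (B₀·e^(rT)/D − 0)/(1 − 0) = (243.8084·1.227841/410.6947 − 0)/1 = 0.72890604
λ = −ln(0.72890604)/6.8419 = 0.046217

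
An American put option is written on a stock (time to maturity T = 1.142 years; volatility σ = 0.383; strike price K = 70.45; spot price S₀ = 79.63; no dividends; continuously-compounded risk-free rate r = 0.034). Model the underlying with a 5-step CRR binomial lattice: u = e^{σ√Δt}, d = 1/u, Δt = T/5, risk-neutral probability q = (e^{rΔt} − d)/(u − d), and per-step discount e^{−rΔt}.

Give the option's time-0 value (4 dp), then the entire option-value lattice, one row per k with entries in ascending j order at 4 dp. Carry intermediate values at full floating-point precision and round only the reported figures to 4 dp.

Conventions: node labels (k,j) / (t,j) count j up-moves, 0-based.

price = 7.2661
tree:
7.2661
11.2675 2.9723
16.9523 5.1827 0.5834
24.4671 8.9426 1.1210 0.0000
32.1584 15.2308 2.1541 0.0000 0.0000
38.5633 24.4671 4.1393 0.0000 0.0000 0.0000

Δt=0.22840  u=1.20086  d=0.83273  q=0.47554  discount=0.99226
step 5 (expiry): payoffs max(K−S,0) = 38.5633 24.4671 4.1393 0.0000 0.0000 0.0000
k=4: (k=4,j=0): S=38.2916, K−S=32.1584, hold=31.6135 ⇒ V=32.1584 exercise | (k=4,j=1): S=55.2192, K−S=15.2308, hold=14.6859 ⇒ V=15.2308 exercise | (k=4,j=2): S=79.6300, K−S=0.0000, hold=2.1541 ⇒ V=2.1541 continue | (k=4,j=3): S=114.8322, K−S=0.0000, hold=0.0000 ⇒ V=0.0000 continue | (k=4,j=4): S=165.5962, K−S=0.0000, hold=0.0000 ⇒ V=0.0000 continue
k=3: (k=3,j=0): S=45.9829, K−S=24.4671, hold=23.9221 ⇒ V=24.4671 exercise | (k=3,j=1): S=66.3107, K−S=4.1393, hold=8.9426 ⇒ V=8.9426 continue | (k=3,j=2): S=95.6247, K−S=0.0000, hold=1.1210 ⇒ V=1.1210 continue | (k=3,j=3): S=137.8977, K−S=0.0000, hold=0.0000 ⇒ V=0.0000 continue
k=2: (k=2,j=0): S=55.2192, K−S=15.2308, hold=16.9523 ⇒ V=16.9523 continue | (k=2,j=1): S=79.6300, K−S=0.0000, hold=5.1827 ⇒ V=5.1827 continue | (k=2,j=2): S=114.8322, K−S=0.0000, hold=0.5834 ⇒ V=0.5834 continue
k=1: (k=1,j=0): S=66.3107, K−S=4.1393, hold=11.2675 ⇒ V=11.2675 continue | (k=1,j=1): S=95.6247, K−S=0.0000, hold=2.9723 ⇒ V=2.9723 continue
k=0: (k=0,j=0): S=79.6300, K−S=0.0000, hold=7.2661 ⇒ V=7.2661 continue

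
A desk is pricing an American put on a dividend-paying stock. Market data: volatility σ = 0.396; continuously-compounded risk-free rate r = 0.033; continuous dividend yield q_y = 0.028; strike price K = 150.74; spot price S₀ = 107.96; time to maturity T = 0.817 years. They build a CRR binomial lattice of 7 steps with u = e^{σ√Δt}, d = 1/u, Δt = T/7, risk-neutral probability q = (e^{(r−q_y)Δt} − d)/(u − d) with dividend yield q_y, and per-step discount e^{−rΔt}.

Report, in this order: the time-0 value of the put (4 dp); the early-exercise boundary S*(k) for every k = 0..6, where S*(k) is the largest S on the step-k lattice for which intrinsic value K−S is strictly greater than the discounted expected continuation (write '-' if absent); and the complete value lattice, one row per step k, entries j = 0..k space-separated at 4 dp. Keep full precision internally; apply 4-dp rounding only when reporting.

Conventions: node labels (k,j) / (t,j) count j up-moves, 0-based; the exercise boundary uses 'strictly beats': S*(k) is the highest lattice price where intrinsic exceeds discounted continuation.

price = 46.2582
boundary = - - 82.3671 71.9448 82.3671 94.2993 107.9600
tree:
46.2582
57.1460 34.2815
68.3729 44.8741 22.5411
78.7952 56.5464 31.9956 11.9959
87.8988 68.3729 43.5891 19.1004 4.0309
95.8504 78.7952 56.4407 29.3613 7.6115 0.0000
102.7959 87.8988 68.3729 42.7800 14.3728 0.0000 0.0000
108.8625 95.8504 78.7952 56.4407 27.1403 0.0000 0.0000 0.0000

params: Δt=0.11671 u=1.14487 d=0.87346 q=0.46838 e^(-rΔt)=0.99616
t_7 payoffs: 108.8625 95.8504 78.7952 56.4407 27.1403 0.0000 0.0000 0.0000
t_6: node(6,0) S=47.9441 payoff=102.7959 vs cont=102.3728 → 102.7959 [stop]  node(6,1) S=62.8412 payoff=87.8988 vs cont=87.5243 → 87.8988 [stop]  node(6,2) S=82.3671 payoff=68.3729 vs cont=68.0622 → 68.3729 [stop]  node(6,3) S=107.9600 payoff=42.7800 vs cont=42.5528 → 42.7800 [stop]  node(6,4) S=141.5051 payoff=9.2349 vs cont=14.3728 → 14.3728 [wait]  node(6,5) S=185.4732 payoff=0.0000 vs cont=0.0000 → 0.0000 [wait]  node(6,6) S=243.1029 payoff=0.0000 vs cont=0.0000 → 0.0000 [wait]  ⇒ S*(6)=107.9600
t_5: node(5,0) S=54.8896 payoff=95.8504 vs cont=95.4500 → 95.8504 [stop]  node(5,1) S=71.9448 payoff=78.7952 vs cont=78.4505 → 78.7952 [stop]  node(5,2) S=94.2993 payoff=56.4407 vs cont=56.1689 → 56.4407 [stop]  node(5,3) S=123.5997 payoff=27.1403 vs cont=29.3613 → 29.3613 [wait]  node(5,4) S=162.0043 payoff=0.0000 vs cont=7.6115 → 7.6115 [wait]  node(5,5) S=212.3419 payoff=0.0000 vs cont=0.0000 → 0.0000 [wait]  ⇒ S*(5)=94.2993
t_4: node(4,0) S=62.8412 payoff=87.8988 vs cont=87.5243 → 87.8988 [stop]  node(4,1) S=82.3671 payoff=68.3729 vs cont=68.0622 → 68.3729 [stop]  node(4,2) S=107.9600 payoff=42.7800 vs cont=43.5891 → 43.5891 [wait]  node(4,3) S=141.5051 payoff=9.2349 vs cont=19.1004 → 19.1004 [wait]  node(4,4) S=185.4732 payoff=0.0000 vs cont=4.0309 → 4.0309 [wait]  ⇒ S*(4)=82.3671
t_3: node(3,0) S=71.9448 payoff=78.7952 vs cont=78.4505 → 78.7952 [stop]  node(3,1) S=94.2993 payoff=56.4407 vs cont=56.5464 → 56.5464 [wait]  node(3,2) S=123.5997 payoff=27.1403 vs cont=31.9956 → 31.9956 [wait]  node(3,3) S=162.0043 payoff=0.0000 vs cont=11.9959 → 11.9959 [wait]  ⇒ S*(3)=71.9448
t_2: node(2,0) S=82.3671 payoff=68.3729 vs cont=68.1115 → 68.3729 [stop]  node(2,1) S=107.9600 payoff=42.7800 vs cont=44.8741 → 44.8741 [wait]  node(2,2) S=141.5051 payoff=9.2349 vs cont=22.5411 → 22.5411 [wait]  ⇒ S*(2)=82.3671
t_1: node(1,0) S=94.2993 payoff=56.4407 vs cont=57.1460 → 57.1460 [wait]  node(1,1) S=123.5997 payoff=27.1403 vs cont=34.2815 → 34.2815 [wait]  ⇒ S*(1)=-
t_0: node(0,0) S=107.9600 payoff=42.7800 vs cont=46.2582 → 46.2582 [wait]  ⇒ S*(0)=-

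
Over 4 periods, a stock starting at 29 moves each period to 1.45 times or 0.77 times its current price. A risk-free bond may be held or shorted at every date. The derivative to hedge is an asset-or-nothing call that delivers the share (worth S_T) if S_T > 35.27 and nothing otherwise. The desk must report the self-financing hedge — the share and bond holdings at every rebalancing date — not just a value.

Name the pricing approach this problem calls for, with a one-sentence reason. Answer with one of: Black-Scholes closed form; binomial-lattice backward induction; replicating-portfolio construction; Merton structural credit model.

framework: replicating-portfolio construction

Key observation: the task asks for the hedge itself — share and bond holdings at every node of the 4-period tree on spot 29 with factors 1.45/0.77 — which is exactly what the replicating-portfolio construction produces.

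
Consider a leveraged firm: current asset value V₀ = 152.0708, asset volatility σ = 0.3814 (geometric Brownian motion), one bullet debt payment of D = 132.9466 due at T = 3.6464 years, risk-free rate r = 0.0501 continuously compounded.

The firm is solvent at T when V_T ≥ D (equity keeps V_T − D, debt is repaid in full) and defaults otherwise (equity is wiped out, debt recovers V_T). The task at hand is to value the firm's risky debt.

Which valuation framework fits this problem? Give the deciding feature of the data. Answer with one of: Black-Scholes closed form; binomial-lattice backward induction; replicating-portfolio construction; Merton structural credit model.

Key observation: the data describe a firm's assets (V₀ = 152.0708, GBM) and a single zero-coupon debt of face 132.9466, so credit quantities follow from equity-as-call in the structural model.

framework: Merton structural credit model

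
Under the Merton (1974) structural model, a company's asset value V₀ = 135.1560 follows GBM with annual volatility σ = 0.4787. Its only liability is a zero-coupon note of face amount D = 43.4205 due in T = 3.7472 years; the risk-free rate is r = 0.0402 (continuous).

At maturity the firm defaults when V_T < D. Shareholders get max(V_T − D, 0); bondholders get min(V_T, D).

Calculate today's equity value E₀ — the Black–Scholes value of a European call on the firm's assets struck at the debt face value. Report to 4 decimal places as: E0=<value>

E0=100.1061

Apply the equity-as-call identities (strike 43.4205, horizon 3.7472 years):
d₁ = [ln(V₀/D) + (r + σ²/2)T] / (σ√T)
   = [ln(135.1560/43.4205) + (0.0402 + 0.5·0.4787²)·3.7472] / (0.4787·√3.7472)
   = [1.135498 + 0.579980] / 0.926652 = 1.851263
d₂ = d₁ − σ√T = 1.851263 − 0.926652 = 0.924611
N(d₁) = 0.967934,  N(d₂) = 0.822416,  e^(−rT) = 0.860160
E₀ = V₀·N(d₁) − D·e^(−rT)·N(d₂)
   = 135.1560·0.967934 − 43.4205·0.860160·0.822416 = 100.106066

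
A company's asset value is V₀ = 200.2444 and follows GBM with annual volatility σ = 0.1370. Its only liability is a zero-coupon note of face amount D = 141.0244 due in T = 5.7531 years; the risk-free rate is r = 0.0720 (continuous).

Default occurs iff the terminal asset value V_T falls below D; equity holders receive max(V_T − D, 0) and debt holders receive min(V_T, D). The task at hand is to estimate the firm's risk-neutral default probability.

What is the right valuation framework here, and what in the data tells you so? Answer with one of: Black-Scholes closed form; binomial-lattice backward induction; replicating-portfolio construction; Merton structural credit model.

Key observation: the question is about default risk generated by asset-value dynamics against a debt face of 141.0244 — the structural framework prices exactly that.

framework: Merton structural credit model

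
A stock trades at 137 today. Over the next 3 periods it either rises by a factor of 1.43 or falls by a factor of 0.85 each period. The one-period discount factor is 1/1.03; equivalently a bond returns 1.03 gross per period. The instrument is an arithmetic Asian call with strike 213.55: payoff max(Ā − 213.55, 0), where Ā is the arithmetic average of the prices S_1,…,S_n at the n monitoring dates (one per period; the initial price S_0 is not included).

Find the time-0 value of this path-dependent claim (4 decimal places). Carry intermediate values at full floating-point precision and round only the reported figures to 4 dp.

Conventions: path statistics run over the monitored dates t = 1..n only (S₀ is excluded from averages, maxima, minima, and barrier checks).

With p* = (R−d)/(u−d) = 0.3103, sum probability × payoff across the paths and divide by R^3.
Enumerate all 2^3 = 8 price paths (U = up ×1.43, D = down ×0.85); each path with k up-moves has probability p*^k·(1−p*)^(3−k).
DDD: Ā=99.8559, payoff=0.0000, prob=0.328017
UDD: Ā=167.9928, payoff=0.0000, prob=0.147608
DUD: Ā=141.5062, payoff=0.0000, prob=0.147608
UUD: Ā=238.0633, payoff=24.5133, prob=0.066423
DDU: Ā=118.9925, payoff=0.0000, prob=0.147608
UDU: Ā=200.1874, payoff=0.0000, prob=0.066423
DUU: Ā=173.7007, payoff=0.0000, prob=0.066423
UUU: Ā=292.2259, payoff=78.6759, prob=0.029891
Price = Σ prob·payoff / R^3 = 3.979920 / 1.092727 = 3.6422

price = 3.6422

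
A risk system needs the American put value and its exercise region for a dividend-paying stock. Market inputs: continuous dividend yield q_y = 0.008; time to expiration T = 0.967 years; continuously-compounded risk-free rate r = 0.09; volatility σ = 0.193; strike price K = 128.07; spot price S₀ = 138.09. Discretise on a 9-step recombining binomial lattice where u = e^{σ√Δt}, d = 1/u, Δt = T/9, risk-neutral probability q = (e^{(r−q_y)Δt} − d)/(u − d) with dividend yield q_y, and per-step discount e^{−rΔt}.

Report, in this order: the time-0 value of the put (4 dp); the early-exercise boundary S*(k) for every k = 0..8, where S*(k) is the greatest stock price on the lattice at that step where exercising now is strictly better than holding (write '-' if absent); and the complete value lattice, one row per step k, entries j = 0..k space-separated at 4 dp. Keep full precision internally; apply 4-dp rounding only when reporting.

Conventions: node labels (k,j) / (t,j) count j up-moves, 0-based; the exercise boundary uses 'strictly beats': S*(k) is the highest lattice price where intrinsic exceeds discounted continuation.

price = 3.1877
boundary = - - - 114.2189 107.2169 114.2189 107.2169 114.2189 121.6782
tree:
3.1877
5.3665 1.4902
8.7728 2.7193 0.5273
13.8511 4.8397 1.0605 0.1074
20.8531 8.3502 2.0993 0.2431 0.0000
27.4259 13.8511 4.0696 0.5505 0.0000 0.0000
33.5957 20.8531 7.6660 1.2466 0.0000 0.0000 0.0000
39.3873 27.4259 13.8511 2.8228 0.0000 0.0000 0.0000 0.0000
44.8238 33.5957 20.8531 6.3918 0.0000 0.0000 0.0000 0.0000 0.0000
49.9271 39.3873 27.4259 13.8511 0.0000 0.0000 0.0000 0.0000 0.0000 0.0000

params: Δt=0.10744 u=1.06531 d=0.93870 q=0.55408 e^(-rΔt)=0.99038
t_9 payoffs: 49.9271 39.3873 27.4259 13.8511 0.0000 0.0000 0.0000 0.0000 0.0000 0.0000
t_8: node(8,0) S=83.2462 payoff=44.8238 vs cont=43.6629 → 44.8238 [stop]  node(8,1) S=94.4743 payoff=33.5957 vs cont=32.4444 → 33.5957 [stop]  node(8,2) S=107.2169 payoff=20.8531 vs cont=19.7127 → 20.8531 [stop]  node(8,3) S=121.6782 payoff=6.3918 vs cont=6.1170 → 6.3918 [stop]  node(8,4) S=138.0900 payoff=0.0000 vs cont=0.0000 → 0.0000 [wait]  node(8,5) S=156.7154 payoff=0.0000 vs cont=0.0000 → 0.0000 [wait]  node(8,6) S=177.8530 payoff=0.0000 vs cont=0.0000 → 0.0000 [wait]  node(8,7) S=201.8416 payoff=0.0000 vs cont=0.0000 → 0.0000 [wait]  node(8,8) S=229.0657 payoff=0.0000 vs cont=0.0000 → 0.0000 [wait]  ⇒ S*(8)=121.6782
t_7: node(7,0) S=88.6827 payoff=39.3873 vs cont=38.2310 → 39.3873 [stop]  node(7,1) S=100.6441 payoff=27.4259 vs cont=26.2799 → 27.4259 [stop]  node(7,2) S=114.2189 payoff=13.8511 vs cont=12.7168 → 13.8511 [stop]  node(7,3) S=129.6246 payoff=0.0000 vs cont=2.8228 → 2.8228 [wait]  node(7,4) S=147.1082 payoff=0.0000 vs cont=0.0000 → 0.0000 [wait]  node(7,5) S=166.9500 payoff=0.0000 vs cont=0.0000 → 0.0000 [wait]  node(7,6) S=189.4680 payoff=0.0000 vs cont=0.0000 → 0.0000 [wait]  node(7,7) S=215.0232 payoff=0.0000 vs cont=0.0000 → 0.0000 [wait]  ⇒ S*(7)=114.2189
t_6: node(6,0) S=94.4743 payoff=33.5957 vs cont=32.4444 → 33.5957 [stop]  node(6,1) S=107.2169 payoff=20.8531 vs cont=19.7127 → 20.8531 [stop]  node(6,2) S=121.6782 payoff=6.3918 vs cont=7.6660 → 7.6660 [wait]  node(6,3) S=138.0900 payoff=0.0000 vs cont=1.2466 → 1.2466 [wait]  node(6,4) S=156.7154 payoff=0.0000 vs cont=0.0000 → 0.0000 [wait]  node(6,5) S=177.8530 payoff=0.0000 vs cont=0.0000 → 0.0000 [wait]  node(6,6) S=201.8416 payoff=0.0000 vs cont=0.0000 → 0.0000 [wait]  ⇒ S*(6)=107.2169
t_5: node(5,0) S=100.6441 payoff=27.4259 vs cont=26.2799 → 27.4259 [stop]  node(5,1) S=114.2189 payoff=13.8511 vs cont=13.4160 → 13.8511 [stop]  node(5,2) S=129.6246 payoff=0.0000 vs cont=4.0696 → 4.0696 [wait]  node(5,3) S=147.1082 payoff=0.0000 vs cont=0.5505 → 0.5505 [wait]  node(5,4) S=166.9500 payoff=0.0000 vs cont=0.0000 → 0.0000 [wait]  node(5,5) S=189.4680 payoff=0.0000 vs cont=0.0000 → 0.0000 [wait]  ⇒ S*(5)=114.2189
t_4: node(4,0) S=107.2169 payoff=20.8531 vs cont=19.7127 → 20.8531 [stop]  node(4,1) S=121.6782 payoff=6.3918 vs cont=8.3502 → 8.3502 [wait]  node(4,2) S=138.0900 payoff=0.0000 vs cont=2.0993 → 2.0993 [wait]  node(4,3) S=156.7154 payoff=0.0000 vs cont=0.2431 → 0.2431 [wait]  node(4,4) S=177.8530 payoff=0.0000 vs cont=0.0000 → 0.0000 [wait]  ⇒ S*(4)=107.2169
t_3: node(3,0) S=114.2189 payoff=13.8511 vs cont=13.7914 → 13.8511 [stop]  node(3,1) S=129.6246 payoff=0.0000 vs cont=4.8397 → 4.8397 [wait]  node(3,2) S=147.1082 payoff=0.0000 vs cont=1.0605 → 1.0605 [wait]  node(3,3) S=166.9500 payoff=0.0000 vs cont=0.1074 → 0.1074 [wait]  ⇒ S*(3)=114.2189
t_2: node(2,0) S=121.6782 payoff=6.3918 vs cont=8.7728 → 8.7728 [wait]  node(2,1) S=138.0900 payoff=0.0000 vs cont=2.7193 → 2.7193 [wait]  node(2,2) S=156.7154 payoff=0.0000 vs cont=0.5273 → 0.5273 [wait]  ⇒ S*(2)=-
t_1: node(1,0) S=129.6246 payoff=0.0000 vs cont=5.3665 → 5.3665 [wait]  node(1,1) S=147.1082 payoff=0.0000 vs cont=1.4902 → 1.4902 [wait]  ⇒ S*(1)=-
t_0: node(0,0) S=138.0900 payoff=0.0000 vs cont=3.1877 → 3.1877 [wait]  ⇒ S*(0)=-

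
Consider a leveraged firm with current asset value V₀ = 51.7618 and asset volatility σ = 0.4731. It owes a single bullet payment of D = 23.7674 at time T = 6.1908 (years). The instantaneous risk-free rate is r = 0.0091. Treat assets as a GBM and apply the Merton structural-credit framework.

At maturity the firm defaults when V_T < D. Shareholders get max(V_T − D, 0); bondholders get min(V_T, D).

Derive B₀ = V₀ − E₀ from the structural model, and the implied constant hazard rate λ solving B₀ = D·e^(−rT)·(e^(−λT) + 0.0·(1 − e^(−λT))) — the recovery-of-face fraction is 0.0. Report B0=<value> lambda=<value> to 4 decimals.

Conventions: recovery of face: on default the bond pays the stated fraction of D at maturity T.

With assets at 51.7618 and a single debt payment of 23.7674 at 6.1908 years:
d₁ = [ln(V₀/D) + (r + σ²/2)T] / (σ√T)
   = [ln(51.7618/23.7674) + (0.0091 + 0.5·0.4731²)·6.1908] / (0.4731·√6.1908)
   = [0.778338 + 0.749160] / 1.177135 = 1.297640
d₂ = d₁ − σ√T = 1.297640 − 1.177135 = 0.120505
N(d₁) = 0.902794,  N(d₂) = 0.547958,  e^(−rT) = 0.945221
E₀ = V₀·N(d₁) − D·e^(−rT)·N(d₂)
   = 51.7618·0.902794 − 23.7674·0.945221·0.547958 = 34.420135
B₀ = V₀ − E₀ = 51.7618 − 34.420135 = 17.341665
e^(−λT) = (B₀·e^(rT)/D − 0)/(1 − 0) = (17.3417·1.057953/23.7674 − 0)/1 = 0.77192753
λ = −ln(0.77192753)/6.1908 = 0.041814

B0=17.3417 lambda=0.0418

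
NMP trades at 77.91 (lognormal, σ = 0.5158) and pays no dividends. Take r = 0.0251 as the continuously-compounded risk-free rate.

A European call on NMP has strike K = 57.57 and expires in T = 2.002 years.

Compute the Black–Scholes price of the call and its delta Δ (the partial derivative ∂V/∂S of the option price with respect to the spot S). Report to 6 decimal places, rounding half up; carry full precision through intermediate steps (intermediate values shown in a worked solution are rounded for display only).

σ√T = 0.5158·√2.002 = 0.729816
d₁ = (ln(S/K) + (r+σ²/2)T) / (σ√T) = (ln(77.91/57.57) + (0.0251+0.5158²/2)·2.002) / 0.729816 = (0.302553 + 0.316566) / 0.729816 = 0.848322
d₂ = d₁ − σ√T = 0.848322 − 0.729816 = 0.118506
e^{−rT} = 0.950991
N(d₁) = 0.801871,  N(d₂) = 0.547166
Call price V = S·N(d₁) − K·e^{−rT}·N(d₂) = 62.473733 − 29.956585 = 32.517148
Δ = N(d₁) = 0.801871

price = 32.517148
Δ = 0.801871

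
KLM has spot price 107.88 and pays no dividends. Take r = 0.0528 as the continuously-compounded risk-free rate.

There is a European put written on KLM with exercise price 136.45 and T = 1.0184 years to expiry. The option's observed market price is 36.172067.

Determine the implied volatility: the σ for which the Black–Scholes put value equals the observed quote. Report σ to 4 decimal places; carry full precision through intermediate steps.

sigma = 0.5085

At σ = 0.5085 the Black–Scholes value reproduces the quote:
σ√T = 0.5085·√1.0184 = 0.513157
d₁ = (ln(S/K) + (r+σ²/2)T) / (σ√T) = (ln(107.88/136.45) + (0.0528+0.5085²/2)·1.0184) / 0.513157 = (-0.234939 + 0.185437) / 0.513157 = -0.096466
d₂ = d₁ − σ√T = -0.096466 − 0.513157 = -0.609623
e^{−rT} = 0.947649
N(−d₁) = 0.538425,  N(−d₂) = 0.728944
V = K·e^{−rT}·N(−d₂) − S·N(−d₁) = 94.257334 − 58.085267 = 36.172067 (matching the quote); vega is positive throughout, so no other σ reproduces this price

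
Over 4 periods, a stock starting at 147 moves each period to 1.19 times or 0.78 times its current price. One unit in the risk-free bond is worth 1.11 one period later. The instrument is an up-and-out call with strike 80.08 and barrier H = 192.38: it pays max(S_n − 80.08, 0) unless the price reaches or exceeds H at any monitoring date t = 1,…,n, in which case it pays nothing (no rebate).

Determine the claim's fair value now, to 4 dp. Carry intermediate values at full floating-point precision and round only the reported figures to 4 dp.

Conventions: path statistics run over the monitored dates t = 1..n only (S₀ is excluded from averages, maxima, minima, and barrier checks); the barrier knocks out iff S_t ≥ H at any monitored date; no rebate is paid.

price = 3.8293

With p* = (R−d)/(u−d) = 0.8049, sum probability × payoff across the paths and divide by R^4.
Enumerate all 2^4 = 16 price paths (U = up ×1.19, D = down ×0.78); each path with k up-moves has probability p*^k·(1−p*)^(4−k).
DDDD: M=114.6600, payoff=0.0000, prob=0.001450
UDDD: M=174.9300, payoff=2.9334, prob=0.005979
DUDD: M=136.4454, payoff=2.9334, prob=0.005979
UUDD: M=208.1667, payoff=0.0000, prob=0.024665
DDUD: M=114.6600, payoff=2.9334, prob=0.005979
UDUD: M=174.9300, payoff=46.5686, prob=0.024665
DUUD: M=162.3700, payoff=46.5686, prob=0.024665
UUUD: M=247.7184, payoff=0.0000, prob=0.101741
DDDU: M=114.6600, payoff=2.9334, prob=0.005979
UDDU: M=174.9300, payoff=46.5686, prob=0.024665
DUDU: M=136.4454, payoff=46.5686, prob=0.024665
UUDU: M=208.1667, payoff=0.0000, prob=0.101741
DDUU: M=126.6486, payoff=46.5686, prob=0.024665
UDUU: M=193.2203, payoff=0.0000, prob=0.101741
DUUU: M=193.2203, payoff=0.0000, prob=0.101741
UUUU: M=294.7849, payoff=0.0000, prob=0.419682
Price = Σ prob·payoff / R^4 = 5.813118 / 1.518070 = 3.8293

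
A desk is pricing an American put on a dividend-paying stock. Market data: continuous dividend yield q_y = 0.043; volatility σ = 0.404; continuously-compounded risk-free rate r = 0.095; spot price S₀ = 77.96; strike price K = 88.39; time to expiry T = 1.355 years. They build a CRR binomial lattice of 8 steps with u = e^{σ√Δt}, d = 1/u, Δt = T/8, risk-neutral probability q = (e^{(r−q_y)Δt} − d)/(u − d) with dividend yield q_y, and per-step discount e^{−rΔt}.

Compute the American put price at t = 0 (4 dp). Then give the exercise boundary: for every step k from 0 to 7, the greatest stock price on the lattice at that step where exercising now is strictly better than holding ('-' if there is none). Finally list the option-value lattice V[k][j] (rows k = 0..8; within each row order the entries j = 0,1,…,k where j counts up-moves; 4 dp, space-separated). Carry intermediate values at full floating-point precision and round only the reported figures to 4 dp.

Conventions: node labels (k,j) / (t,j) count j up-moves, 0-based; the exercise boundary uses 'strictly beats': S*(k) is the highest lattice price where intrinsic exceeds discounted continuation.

price = 18.0634
boundary = - - 55.9055 47.3419 55.9055 47.3419 55.9055 66.0181
tree:
18.0634
24.5864 11.7412
32.4845 17.0224 6.5263
41.0481 23.9349 10.2519 2.7888
48.3000 32.4845 15.6572 4.8552 0.6879
54.4409 41.0481 23.0772 8.3023 1.3574 0.0000
59.6413 48.3000 32.4845 13.8601 2.6786 0.0000 0.0000
64.0450 54.4409 41.0481 22.3719 5.2856 0.0000 0.0000 0.0000
67.7742 59.6413 48.3000 32.4845 10.4300 0.0000 0.0000 0.0000 0.0000

Δt=0.16937  u=1.18089  d=0.84682  q=0.48501  discount=0.98404
step 8 (expiry): payoffs max(K−S,0) = 67.7742 59.6413 48.3000 32.4845 10.4300 0.0000 0.0000 0.0000 0.0000
step 7: (k=7,j=0): S=24.3450, K−S=64.0450, hold=62.8108 ⇒ V=64.0450 exercise | (k=7,j=1): S=33.9491, K−S=54.4409, hold=53.2764 ⇒ V=54.4409 exercise | (k=7,j=2): S=47.3419, K−S=41.0481, hold=39.9808 ⇒ V=41.0481 exercise | (k=7,j=3): S=66.0181, K−S=22.3719, hold=21.4401 ⇒ V=22.3719 exercise | (k=7,j=4): S=92.0621, K−S=0.0000, hold=5.2856 ⇒ V=5.2856 continue | (k=7,j=5): S=128.3803, K−S=0.0000, hold=0.0000 ⇒ V=0.0000 continue | (k=7,j=6): S=179.0260, K−S=0.0000, hold=0.0000 ⇒ V=0.0000 continue | (k=7,j=7): S=249.6512, K−S=0.0000, hold=0.0000 ⇒ V=0.0000 continue  boundary S*=66.0181
step 6: (k=6,j=0): S=28.7487, K−S=59.6413, hold=58.4390 ⇒ V=59.6413 exercise | (k=6,j=1): S=40.0900, K−S=48.3000, hold=47.1800 ⇒ V=48.3000 exercise | (k=6,j=2): S=55.9055, K−S=32.4845, hold=31.4794 ⇒ V=32.4845 exercise | (k=6,j=3): S=77.9600, K−S=10.4300, hold=13.8601 ⇒ V=13.8601 continue | (k=6,j=4): S=108.7150, K−S=0.0000, hold=2.6786 ⇒ V=2.6786 continue | (k=6,j=5): S=151.6028, K−S=0.0000, hold=0.0000 ⇒ V=0.0000 continue | (k=6,j=6): S=211.4097, K−S=0.0000, hold=0.0000 ⇒ V=0.0000 continue  boundary S*=55.9055
step 5: (k=5,j=0): S=33.9491, K−S=54.4409, hold=53.2764 ⇒ V=54.4409 exercise | (k=5,j=1): S=47.3419, K−S=41.0481, hold=39.9808 ⇒ V=41.0481 exercise | (k=5,j=2): S=66.0181, K−S=22.3719, hold=23.0772 ⇒ V=23.0772 continue | (k=5,j=3): S=92.0621, K−S=0.0000, hold=8.3023 ⇒ V=8.3023 continue | (k=5,j=4): S=128.3803, K−S=0.0000, hold=1.3574 ⇒ V=1.3574 continue | (k=5,j=5): S=179.0260, K−S=0.0000, hold=0.0000 ⇒ V=0.0000 continue  boundary S*=47.3419
step 4: (k=4,j=0): S=40.0900, K−S=48.3000, hold=47.1800 ⇒ V=48.3000 exercise | (k=4,j=1): S=55.9055, K−S=32.4845, hold=31.8160 ⇒ V=32.4845 exercise | (k=4,j=2): S=77.9600, K−S=10.4300, hold=15.6572 ⇒ V=15.6572 continue | (k=4,j=3): S=108.7150, K−S=0.0000, hold=4.8552 ⇒ V=4.8552 continue | (k=4,j=4): S=151.6028, K−S=0.0000, hold=0.6879 ⇒ V=0.6879 continue  boundary S*=55.9055
step 3: (k=3,j=0): S=47.3419, K−S=41.0481, hold=39.9808 ⇒ V=41.0481 exercise | (k=3,j=1): S=66.0181, K−S=22.3719, hold=23.9349 ⇒ V=23.9349 continue | (k=3,j=2): S=92.0621, K−S=0.0000, hold=10.2519 ⇒ V=10.2519 continue | (k=3,j=3): S=128.3803, K−S=0.0000, hold=2.7888 ⇒ V=2.7888 continue  boundary S*=47.3419
step 2: (k=2,j=0): S=55.9055, K−S=32.4845, hold=32.2253 ⇒ V=32.4845 exercise | (k=2,j=1): S=77.9600, K−S=10.4300, hold=17.0224 ⇒ V=17.0224 continue | (k=2,j=2): S=108.7150, K−S=0.0000, hold=6.5263 ⇒ V=6.5263 continue  boundary S*=55.9055
step 1: (k=1,j=0): S=66.0181, K−S=22.3719, hold=24.5864 ⇒ V=24.5864 continue | (k=1,j=1): S=92.0621, K−S=0.0000, hold=11.7412 ⇒ V=11.7412 continue  boundary S*=-
step 0: (k=0,j=0): S=77.9600, K−S=10.4300, hold=18.0634 ⇒ V=18.0634 continue  boundary S*=-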